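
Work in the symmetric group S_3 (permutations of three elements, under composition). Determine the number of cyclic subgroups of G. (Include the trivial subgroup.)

5

A cyclic subgroup of order d is generated by each of its φ(d) elements of order d, so the cyclic subgroups of order d number (#elements of order d)/φ(d).
Cyclic subgroups by order — order 1: 1; order 2: 3; order 3: 1.
Total: 5.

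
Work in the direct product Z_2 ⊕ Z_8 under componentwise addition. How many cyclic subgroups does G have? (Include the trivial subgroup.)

8

Each element a generates a cyclic subgroup ⟨a⟩; distinct elements may generate the same one (a cyclic group of order d has φ(d) generators).
Cyclic subgroups by order — order 1: 1; order 2: 3; order 4: 2; order 8: 2.
Total: 8.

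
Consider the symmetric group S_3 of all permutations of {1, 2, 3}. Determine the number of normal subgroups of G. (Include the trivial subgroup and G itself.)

3

G has 6 subgroups. Checking conjugation-invariance by order — order 1: 1/1 normal; order 2: 0/3 normal; order 3: 1/1 normal; order 6: 1/1 normal.
Total normal subgroups: 3.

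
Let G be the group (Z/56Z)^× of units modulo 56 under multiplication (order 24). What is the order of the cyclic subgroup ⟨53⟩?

Compute successive powers of 53 mod 56: 53, 9, 29, 25, 37, 1; 53^6 ≡ 1 (mod 56).
So |⟨53⟩| = 6.

6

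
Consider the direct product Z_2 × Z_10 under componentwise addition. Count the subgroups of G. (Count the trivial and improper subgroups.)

10

|G| = 20, so by Lagrange every subgroup order divides 20. Divisors: 1, 2, 4, 5, 10, 20.
Subgroups by order — order 1: 1; order 2: 3; order 4: 1; order 5: 1; order 10: 3; order 20: 1.
Total: 1 + 3 + 1 + 1 + 3 + 1 = 10.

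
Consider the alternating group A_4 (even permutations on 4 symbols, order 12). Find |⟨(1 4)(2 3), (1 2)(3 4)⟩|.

4

|⟨(1 4)(2 3)⟩| = 2 and |⟨(1 2)(3 4)⟩| = 2, so |H| is a multiple of lcm(2, 2) = 2 and divides |G| = 12.
Closing under the operation: H = {e, (1 2)(3 4), (1 3)(2 4), (1 4)(2 3)}, so |H| = 4.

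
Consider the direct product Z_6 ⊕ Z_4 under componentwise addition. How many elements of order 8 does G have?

An element (a,b) has order lcm(ord(a), ord(b)); count pairs with lcm equal to 8.
Enumerating gives 0 such elements.

0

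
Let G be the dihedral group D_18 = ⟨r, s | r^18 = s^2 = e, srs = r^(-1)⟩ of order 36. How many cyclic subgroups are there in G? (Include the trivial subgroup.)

Each element a generates a cyclic subgroup ⟨a⟩; distinct elements may generate the same one (a cyclic group of order d has φ(d) generators).
Cyclic subgroups by order — order 1: 1; order 2: 19; order 3: 1; order 6: 1; order 9: 1; order 18: 1.
Total: 24.

24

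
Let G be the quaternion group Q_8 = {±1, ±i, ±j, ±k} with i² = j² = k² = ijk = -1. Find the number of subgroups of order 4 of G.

3

|G| = 8 and 4 | 8, so subgroups of order 4 are possible by Lagrange.
The subgroups of order 4 are: {1, -1, i, -i}; {1, -1, j, -j}; {1, -1, k, -k}.
So G has 3 subgroups of order 4.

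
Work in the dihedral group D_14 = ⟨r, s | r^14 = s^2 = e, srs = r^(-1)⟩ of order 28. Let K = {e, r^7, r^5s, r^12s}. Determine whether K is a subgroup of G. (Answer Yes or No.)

|K| = 4 divides |G| = 28, consistent with Lagrange.
K contains the identity, every element's inverse is in K, and K is closed under ·: it is a subgroup.

Yes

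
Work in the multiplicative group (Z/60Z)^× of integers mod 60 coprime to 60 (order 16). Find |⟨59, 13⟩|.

8

|⟨59⟩| = 2 and |⟨13⟩| = 4, so |H| is a multiple of lcm(2, 4) = 4 and divides |G| = 16.
Closing under the operation: H = {1, 11, 13, 23, 37, 47, 49, 59}, so |H| = 8.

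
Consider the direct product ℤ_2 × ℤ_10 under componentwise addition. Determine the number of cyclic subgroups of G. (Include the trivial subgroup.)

8

Group the elements of G by the cyclic subgroup they generate; each cyclic subgroup of order d accounts for φ(d) elements.
Cyclic subgroups by order — order 1: 1; order 2: 3; order 5: 1; order 10: 3.
Total: 8.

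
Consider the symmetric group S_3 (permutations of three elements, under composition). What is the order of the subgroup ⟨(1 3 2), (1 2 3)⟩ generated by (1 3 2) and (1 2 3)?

3

|⟨(1 3 2)⟩| = 3 and |⟨(1 2 3)⟩| = 3, so |H| is a multiple of lcm(3, 3) = 3 and divides |G| = 6.
Closing under the operation: H = {e, (1 2 3), (1 3 2)}, so |H| = 3.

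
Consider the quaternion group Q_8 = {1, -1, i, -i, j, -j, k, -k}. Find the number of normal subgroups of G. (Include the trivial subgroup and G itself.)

6

G has 6 subgroups. Checking conjugation-invariance by order — order 1: 1/1 normal; order 2: 1/1 normal; order 4: 3/3 normal; order 8: 1/1 normal.
Total normal subgroups: 6.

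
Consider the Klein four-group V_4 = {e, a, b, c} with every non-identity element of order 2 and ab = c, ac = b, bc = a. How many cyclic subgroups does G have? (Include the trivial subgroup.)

4

Each element a generates a cyclic subgroup ⟨a⟩; distinct elements may generate the same one (a cyclic group of order d has φ(d) generators).
Cyclic subgroups by order — order 1: 1; order 2: 3.
Total: 4.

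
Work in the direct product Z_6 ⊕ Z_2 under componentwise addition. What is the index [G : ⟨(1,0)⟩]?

2

|⟨(1,0)⟩| = 6 and |G| = 12.
By Lagrange, [G : H] = |G|/|H| = 12/6 = 2.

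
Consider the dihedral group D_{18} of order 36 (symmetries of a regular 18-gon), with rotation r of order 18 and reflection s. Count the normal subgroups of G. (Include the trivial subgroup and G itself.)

9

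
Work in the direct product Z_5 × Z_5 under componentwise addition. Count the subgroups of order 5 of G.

6

|G| = 25 and 5 | 25, so subgroups of order 5 are possible by Lagrange.
The subgroups of order 5 are: {(0,0), (0,1), (0,2), (0,3), (0,4)}; {(0,0), (1,0), (2,0), (3,0), (4,0)}; {(0,0), (1,1), (2,2), (3,3), (4,4)}; {(0,0), (1,2), (2,4), (3,1), (4,3)}; … (6 in all).
So G has 6 subgroups of order 5.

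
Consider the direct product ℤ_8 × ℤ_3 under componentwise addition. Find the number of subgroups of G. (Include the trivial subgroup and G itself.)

8

|G| = 24, so by Lagrange every subgroup order divides 24. Divisors: 1, 2, 3, 4, 6, 8, 12, 24.
Subgroups by order — order 1: 1; order 2: 1; order 3: 1; order 4: 1; order 6: 1; order 8: 1; order 12: 1; order 24: 1.
Total: 1 + 1 + 1 + 1 + 1 + 1 + 1 + 1 = 8.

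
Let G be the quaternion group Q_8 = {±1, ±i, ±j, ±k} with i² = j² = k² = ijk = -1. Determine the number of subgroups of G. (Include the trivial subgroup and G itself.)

|G| = 8, so by Lagrange every subgroup order divides 8. Divisors: 1, 2, 4, 8.
Subgroups by order — order 1: 1; order 2: 1; order 4: 3; order 8: 1.
Total: 1 + 1 + 3 + 1 = 6.

6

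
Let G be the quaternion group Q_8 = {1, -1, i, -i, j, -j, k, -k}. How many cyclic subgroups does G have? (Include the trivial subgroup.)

5

A cyclic subgroup of order d is generated by each of its φ(d) elements of order d, so the cyclic subgroups of order d number (#elements of order d)/φ(d).
Cyclic subgroups by order — order 1: 1; order 2: 1; order 4: 3.
Total: 5.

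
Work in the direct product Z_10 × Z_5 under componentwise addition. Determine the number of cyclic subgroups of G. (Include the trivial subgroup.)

14

Each element a generates a cyclic subgroup ⟨a⟩; distinct elements may generate the same one (a cyclic group of order d has φ(d) generators).
Cyclic subgroups by order — order 1: 1; order 2: 1; order 5: 6; order 10: 6.
Total: 14.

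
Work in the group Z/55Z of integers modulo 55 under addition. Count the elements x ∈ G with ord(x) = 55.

In a cyclic group of order 55, the number of elements of order d (for d | 55) is φ(d).
φ(55) = 40.

40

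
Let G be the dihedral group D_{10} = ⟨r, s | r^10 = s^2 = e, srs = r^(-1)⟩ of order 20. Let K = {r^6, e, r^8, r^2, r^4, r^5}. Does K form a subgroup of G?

No

|K| = 6 does not divide |G| = 20, so by Lagrange K is not a subgroup.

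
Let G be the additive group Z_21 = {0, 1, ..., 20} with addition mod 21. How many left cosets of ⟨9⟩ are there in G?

3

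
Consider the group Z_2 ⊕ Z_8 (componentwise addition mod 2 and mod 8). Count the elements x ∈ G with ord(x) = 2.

An element (a,b) has order lcm(ord(a), ord(b)); count pairs with lcm equal to 2.
Enumerating gives 3 such elements.

3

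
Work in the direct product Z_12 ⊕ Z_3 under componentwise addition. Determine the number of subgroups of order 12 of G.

|G| = 36 and 12 | 36, so subgroups of order 12 are possible by Lagrange.
The subgroups of order 12 are: {(0,0), (0,1), (0,2), (3,0), (3,1), (3,2), (6,0), (6,1), (6,2), (9,0), (9,1), (9,2)}; {(0,0), (1,0), (2,0), (3,0), (4,0), (5,0), (6,0), (7,0), (8,0), (9,0), (10,0), (11,0)}; {(0,0), (1,1), (2,2), (3,0), (4,1), (5,2), (6,0), (7,1), (8,2), (9,0), (10,1), (11,2)}; {(0,0), (1,2), (2,1), (3,0), (4,2), (5,1), (6,0), (7,2), (8,1), (9,0), (10,2), (11,1)}.
So G has 4 subgroups of order 12.

4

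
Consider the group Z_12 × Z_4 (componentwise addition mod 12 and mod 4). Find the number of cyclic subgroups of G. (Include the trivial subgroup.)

20

Each element a generates a cyclic subgroup ⟨a⟩; distinct elements may generate the same one (a cyclic group of order d has φ(d) generators).
Cyclic subgroups by order — order 1: 1; order 2: 3; order 3: 1; order 4: 6; order 6: 3; order 12: 6.
Total: 20.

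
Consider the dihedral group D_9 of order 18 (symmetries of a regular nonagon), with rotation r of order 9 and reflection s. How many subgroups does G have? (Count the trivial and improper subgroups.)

|G| = 18, so by Lagrange every subgroup order divides 18. Divisors: 1, 2, 3, 6, 9, 18.
Subgroups by order — order 1: 1; order 2: 9; order 3: 1; order 6: 3; order 9: 1; order 18: 1.
Total: 1 + 9 + 1 + 3 + 1 + 1 = 16.

16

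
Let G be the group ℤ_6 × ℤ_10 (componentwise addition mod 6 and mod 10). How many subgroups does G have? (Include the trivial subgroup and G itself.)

|G| = 60, so by Lagrange every subgroup order divides 60. Divisors: 1, 2, 3, 4, 5, 6, 10, 12, 15, 20, 30, 60.
Subgroups by order — order 1: 1; order 2: 3; order 3: 1; order 4: 1; order 5: 1; order 6: 3; order 10: 3; order 12: 1; order 15: 1; order 20: 1; order 30: 3; order 60: 1.
Total: 1 + 3 + 1 + 1 + 1 + 3 + 3 + 1 + 1 + 1 + 3 + 1 = 20.

20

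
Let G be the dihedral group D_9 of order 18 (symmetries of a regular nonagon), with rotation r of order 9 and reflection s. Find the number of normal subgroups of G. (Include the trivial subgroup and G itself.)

4

G has 16 subgroups. Checking conjugation-invariance by order — order 1: 1/1 normal; order 2: 0/9 normal; order 3: 1/1 normal; order 6: 0/3 normal; order 9: 1/1 normal; order 18: 1/1 normal.
Total normal subgroups: 4.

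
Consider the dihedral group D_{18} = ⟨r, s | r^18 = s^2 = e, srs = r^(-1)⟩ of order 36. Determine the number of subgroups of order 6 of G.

|G| = 36 and 6 | 36, so subgroups of order 6 are possible by Lagrange.
The subgroups of order 6 are: {e, r^6, r^12, r^4s, r^10s, r^16s}; {e, r^6, r^12, r^5s, r^11s, r^17s}; {e, r^6, r^12, s, r^6s, r^12s}; {e, r^6, r^12, rs, r^7s, r^13s}; … (7 in all).
So G has 7 subgroups of order 6.

7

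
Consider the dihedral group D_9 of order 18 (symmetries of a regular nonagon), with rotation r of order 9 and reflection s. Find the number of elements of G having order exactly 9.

6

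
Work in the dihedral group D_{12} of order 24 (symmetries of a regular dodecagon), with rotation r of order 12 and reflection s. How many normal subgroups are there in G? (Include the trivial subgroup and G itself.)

G has 34 subgroups. Checking conjugation-invariance by order — order 1: 1/1 normal; order 2: 1/13 normal; order 3: 1/1 normal; order 4: 1/7 normal; order 6: 1/5 normal; order 8: 0/3 normal; order 12: 3/3 normal; order 24: 1/1 normal.
Total normal subgroups: 9.

9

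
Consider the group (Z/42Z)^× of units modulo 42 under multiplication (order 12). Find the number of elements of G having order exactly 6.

The elements of order 6 are: 5, 11, 17, 19, 23, 31.
That's 6.

6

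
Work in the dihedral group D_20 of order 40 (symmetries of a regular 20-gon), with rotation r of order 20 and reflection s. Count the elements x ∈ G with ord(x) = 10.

The elements of order 10 are: r^2, r^6, r^14, r^18.
That's 4.

4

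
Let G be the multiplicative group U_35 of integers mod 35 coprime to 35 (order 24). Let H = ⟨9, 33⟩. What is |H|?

12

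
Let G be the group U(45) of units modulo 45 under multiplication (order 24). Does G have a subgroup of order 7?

7 does not divide |G| = 24, so by Lagrange no subgroup of order 7 exists.

No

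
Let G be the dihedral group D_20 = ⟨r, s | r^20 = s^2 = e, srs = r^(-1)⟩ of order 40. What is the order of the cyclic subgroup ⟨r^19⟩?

20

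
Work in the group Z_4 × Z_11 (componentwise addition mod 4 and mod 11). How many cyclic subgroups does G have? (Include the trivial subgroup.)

6

A cyclic subgroup of order d is generated by each of its φ(d) elements of order d, so the cyclic subgroups of order d number (#elements of order d)/φ(d).
Cyclic subgroups by order — order 1: 1; order 2: 1; order 4: 1; order 11: 1; order 22: 1; order 44: 1.
Total: 6.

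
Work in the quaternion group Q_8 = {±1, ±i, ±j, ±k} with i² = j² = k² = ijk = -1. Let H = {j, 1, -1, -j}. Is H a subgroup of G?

Yes

|H| = 4 divides |G| = 8, consistent with Lagrange.
H contains the identity, every element's inverse is in H, and H is closed under ·: it is a subgroup.
In fact H = ⟨j⟩.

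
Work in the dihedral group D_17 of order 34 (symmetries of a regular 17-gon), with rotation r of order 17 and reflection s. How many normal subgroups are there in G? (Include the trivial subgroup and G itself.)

G has 20 subgroups. Checking conjugation-invariance by order — order 1: 1/1 normal; order 2: 0/17 normal; order 17: 1/1 normal; order 34: 1/1 normal.
Total normal subgroups: 3.

3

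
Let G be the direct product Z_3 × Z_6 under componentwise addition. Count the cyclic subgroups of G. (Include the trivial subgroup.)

A cyclic subgroup of order d is generated by each of its φ(d) elements of order d, so the cyclic subgroups of order d number (#elements of order d)/φ(d).
Cyclic subgroups by order — order 1: 1; order 2: 1; order 3: 4; order 6: 4.
Total: 10.

10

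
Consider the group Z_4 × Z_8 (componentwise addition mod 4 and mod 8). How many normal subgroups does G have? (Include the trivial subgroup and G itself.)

G is abelian, so every subgroup is normal.
G has 22 subgroups in total, hence 22 normal subgroups.

22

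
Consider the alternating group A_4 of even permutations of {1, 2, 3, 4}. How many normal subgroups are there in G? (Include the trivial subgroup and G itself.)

3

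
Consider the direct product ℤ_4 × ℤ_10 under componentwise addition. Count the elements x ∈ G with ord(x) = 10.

An element (a,b) has order lcm(ord(a), ord(b)); count pairs with lcm equal to 10.
Enumerating gives 12 such elements.

12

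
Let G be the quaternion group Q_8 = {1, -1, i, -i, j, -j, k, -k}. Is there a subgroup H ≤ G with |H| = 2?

Yes

2 | 8. A subgroup of order 2 is {1, -1}.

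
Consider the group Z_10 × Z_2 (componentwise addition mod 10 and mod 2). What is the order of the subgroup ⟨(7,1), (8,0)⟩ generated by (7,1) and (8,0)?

|⟨(7,1)⟩| = 10 and |⟨(8,0)⟩| = 5, so |H| is a multiple of lcm(10, 5) = 10 and divides |G| = 20.
Closing under the operation: H = {(0,0), (1,1), (2,0), (3,1), (4,0), (5,1), (6,0), (7,1), (8,0), (9,1)}, so |H| = 10.

10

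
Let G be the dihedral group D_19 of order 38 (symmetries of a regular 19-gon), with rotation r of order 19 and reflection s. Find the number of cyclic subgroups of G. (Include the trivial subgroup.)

Each element a generates a cyclic subgroup ⟨a⟩; distinct elements may generate the same one (a cyclic group of order d has φ(d) generators).
Cyclic subgroups by order — order 1: 1; order 2: 19; order 19: 1.
Total: 21.

21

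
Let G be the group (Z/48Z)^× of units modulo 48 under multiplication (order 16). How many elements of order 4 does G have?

The elements of order 4 are: 5, 11, 13, 19, 29, 35, 37, 43.
That's 8.

8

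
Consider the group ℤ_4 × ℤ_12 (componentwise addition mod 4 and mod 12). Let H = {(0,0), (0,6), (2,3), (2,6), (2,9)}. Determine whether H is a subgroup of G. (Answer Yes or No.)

No

|H| = 5 does not divide |G| = 48, so by Lagrange H is not a subgroup.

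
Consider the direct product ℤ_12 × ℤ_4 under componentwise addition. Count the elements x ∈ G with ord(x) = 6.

6

An element (a,b) has order lcm(ord(a), ord(b)); count pairs with lcm equal to 6.
Enumerating gives 6 such elements.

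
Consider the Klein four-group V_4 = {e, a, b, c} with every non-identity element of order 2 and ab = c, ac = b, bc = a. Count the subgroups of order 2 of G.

3

|G| = 4 and 2 | 4, so subgroups of order 2 are possible by Lagrange.
The subgroups of order 2 are: {e, a}; {e, b}; {e, c}.
So G has 3 subgroups of order 2.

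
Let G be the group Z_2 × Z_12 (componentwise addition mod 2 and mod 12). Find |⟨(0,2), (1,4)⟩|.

|⟨(0,2)⟩| = 6 and |⟨(1,4)⟩| = 6, so |H| is a multiple of lcm(6, 6) = 6 and divides |G| = 24.
Closing under the operation: H = {(0,0), (0,2), (0,4), (0,6), (0,8), (0,10), (1,0), (1,2), (1,4), (1,6), (1,8), (1,10)}, so |H| = 12.

12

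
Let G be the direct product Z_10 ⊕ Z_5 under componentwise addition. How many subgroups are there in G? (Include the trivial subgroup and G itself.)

|G| = 50, so by Lagrange every subgroup order divides 50. Divisors: 1, 2, 5, 10, 25, 50.
Subgroups by order — order 1: 1; order 2: 1; order 5: 6; order 10: 6; order 25: 1; order 50: 1.
Total: 1 + 1 + 6 + 6 + 1 + 1 = 16.

16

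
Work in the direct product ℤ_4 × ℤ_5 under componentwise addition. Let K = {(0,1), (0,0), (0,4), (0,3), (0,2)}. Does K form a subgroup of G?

Yes

|K| = 5 divides |G| = 20, consistent with Lagrange.
K contains the identity, every element's inverse is in K, and K is closed under +: it is a subgroup.
In fact K = ⟨(0,1)⟩.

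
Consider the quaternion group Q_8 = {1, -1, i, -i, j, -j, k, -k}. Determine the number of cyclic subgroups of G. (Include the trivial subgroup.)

5

A cyclic subgroup of order d is generated by each of its φ(d) elements of order d, so the cyclic subgroups of order d number (#elements of order d)/φ(d).
Cyclic subgroups by order — order 1: 1; order 2: 1; order 4: 3.
Total: 5.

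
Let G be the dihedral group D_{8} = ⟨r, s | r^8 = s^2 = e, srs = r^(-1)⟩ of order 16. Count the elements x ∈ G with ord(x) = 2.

9

Enumerating element orders in G gives 9 elements of order 2.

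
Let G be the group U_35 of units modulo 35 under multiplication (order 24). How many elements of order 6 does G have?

The elements of order 6 are: 4, 9, 19, 24, 26, 31.
That's 6.

6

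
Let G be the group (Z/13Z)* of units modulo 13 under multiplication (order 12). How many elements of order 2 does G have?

1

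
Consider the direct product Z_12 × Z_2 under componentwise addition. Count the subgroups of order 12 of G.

3

|G| = 24 and 12 | 24, so subgroups of order 12 are possible by Lagrange.
The subgroups of order 12 are: {(0,0), (0,1), (2,0), (2,1), (4,0), (4,1), (6,0), (6,1), (8,0), (8,1), (10,0), (10,1)}; {(0,0), (1,0), (2,0), (3,0), (4,0), (5,0), (6,0), (7,0), (8,0), (9,0), (10,0), (11,0)}; {(0,0), (1,1), (2,0), (3,1), (4,0), (5,1), (6,0), (7,1), (8,0), (9,1), (10,0), (11,1)}.
So G has 3 subgroups of order 12.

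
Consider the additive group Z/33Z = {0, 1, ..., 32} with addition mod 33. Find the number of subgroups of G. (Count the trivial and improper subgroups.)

4

A cyclic group of order 33 has exactly one subgroup for each divisor of 33.
Divisors of 33: 1, 3, 11, 33.
So Z/33Z has 4 subgroups.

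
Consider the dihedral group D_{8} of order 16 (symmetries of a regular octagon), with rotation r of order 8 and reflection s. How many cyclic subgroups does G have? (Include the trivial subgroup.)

Group the elements of G by the cyclic subgroup they generate; each cyclic subgroup of order d accounts for φ(d) elements.
Cyclic subgroups by order — order 1: 1; order 2: 9; order 4: 1; order 8: 1.
Total: 12.

12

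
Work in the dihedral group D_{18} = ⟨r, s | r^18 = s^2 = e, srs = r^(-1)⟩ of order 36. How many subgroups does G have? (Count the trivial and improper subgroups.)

|G| = 36, so by Lagrange every subgroup order divides 36. Divisors: 1, 2, 3, 4, 6, 9, 12, 18, 36.
Subgroups by order — order 1: 1; order 2: 19; order 3: 1; order 4: 9; order 6: 7; order 9: 1; order 12: 3; order 18: 3; order 36: 1.
Total: 1 + 19 + 1 + 9 + 7 + 1 + 3 + 3 + 1 = 45.

45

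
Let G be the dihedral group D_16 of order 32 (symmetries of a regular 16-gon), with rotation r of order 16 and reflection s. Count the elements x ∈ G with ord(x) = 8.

The elements of order 8 are: r^2, r^6, r^10, r^14.
That's 4.

4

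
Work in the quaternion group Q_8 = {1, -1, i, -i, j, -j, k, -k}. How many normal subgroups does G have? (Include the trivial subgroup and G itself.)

G has 6 subgroups. Checking conjugation-invariance by order — order 1: 1/1 normal; order 2: 1/1 normal; order 4: 3/3 normal; order 8: 1/1 normal.
Total normal subgroups: 6.

6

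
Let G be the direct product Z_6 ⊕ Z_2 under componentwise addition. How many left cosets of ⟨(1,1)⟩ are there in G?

|⟨(1,1)⟩| = 6 and |G| = 12.
By Lagrange, [G : H] = |G|/|H| = 12/6 = 2.

2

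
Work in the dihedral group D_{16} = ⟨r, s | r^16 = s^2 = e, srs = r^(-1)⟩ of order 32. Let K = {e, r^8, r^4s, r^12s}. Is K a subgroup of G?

|K| = 4 divides |G| = 32, consistent with Lagrange.
K contains the identity, every element's inverse is in K, and K is closed under ·: it is a subgroup.

Yes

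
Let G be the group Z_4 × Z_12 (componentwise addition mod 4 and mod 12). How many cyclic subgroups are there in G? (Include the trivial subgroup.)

Each element a generates a cyclic subgroup ⟨a⟩; distinct elements may generate the same one (a cyclic group of order d has φ(d) generators).
Cyclic subgroups by order — order 1: 1; order 2: 3; order 3: 1; order 4: 6; order 6: 3; order 12: 6.
Total: 20.

20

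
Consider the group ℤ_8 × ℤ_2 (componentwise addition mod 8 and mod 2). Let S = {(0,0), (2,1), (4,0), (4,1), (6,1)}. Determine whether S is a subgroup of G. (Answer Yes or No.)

|S| = 5 does not divide |G| = 16, so by Lagrange S is not a subgroup.

No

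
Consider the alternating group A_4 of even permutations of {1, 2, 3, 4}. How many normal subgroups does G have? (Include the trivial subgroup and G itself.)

3

G has 10 subgroups. Checking conjugation-invariance by order — order 1: 1/1 normal; order 2: 0/3 normal; order 3: 0/4 normal; order 4: 1/1 normal; order 12: 1/1 normal.
Total normal subgroups: 3.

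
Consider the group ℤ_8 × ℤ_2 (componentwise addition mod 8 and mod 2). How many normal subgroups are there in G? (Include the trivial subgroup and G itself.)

11

G is abelian, so every subgroup is normal.
G has 11 subgroups in total, hence 11 normal subgroups.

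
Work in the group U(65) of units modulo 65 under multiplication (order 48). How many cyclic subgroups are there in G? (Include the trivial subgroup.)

20

Each element a generates a cyclic subgroup ⟨a⟩; distinct elements may generate the same one (a cyclic group of order d has φ(d) generators).
Cyclic subgroups by order — order 1: 1; order 2: 3; order 3: 1; order 4: 6; order 6: 3; order 12: 6.
Total: 20.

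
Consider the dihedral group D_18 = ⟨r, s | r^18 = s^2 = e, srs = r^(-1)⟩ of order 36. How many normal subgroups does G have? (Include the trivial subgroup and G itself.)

9

G has 45 subgroups. Checking conjugation-invariance by order — order 1: 1/1 normal; order 2: 1/19 normal; order 3: 1/1 normal; order 4: 0/9 normal; order 6: 1/7 normal; order 9: 1/1 normal; order 12: 0/3 normal; order 18: 3/3 normal; order 36: 1/1 normal.
Total normal subgroups: 9.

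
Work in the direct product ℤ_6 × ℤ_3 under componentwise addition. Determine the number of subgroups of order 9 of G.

|G| = 18 and 9 | 18, so subgroups of order 9 are possible by Lagrange.
The subgroups of order 9 are: {(0,0), (0,1), (0,2), (2,0), (2,1), (2,2), (4,0), (4,1), (4,2)}.
So G has 1 subgroup of order 9.

1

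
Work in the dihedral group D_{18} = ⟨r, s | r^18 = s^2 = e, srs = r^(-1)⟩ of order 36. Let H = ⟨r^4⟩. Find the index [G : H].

4

|⟨r^4⟩| = 9 and |G| = 36.
By Lagrange, [G : H] = |G|/|H| = 36/9 = 4.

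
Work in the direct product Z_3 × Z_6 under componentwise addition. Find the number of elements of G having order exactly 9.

0

An element (a,b) has order lcm(ord(a), ord(b)); count pairs with lcm equal to 9.
Enumerating gives 0 such elements.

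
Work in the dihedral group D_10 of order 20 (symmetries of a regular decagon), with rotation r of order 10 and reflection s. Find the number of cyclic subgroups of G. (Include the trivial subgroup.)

14

Each element a generates a cyclic subgroup ⟨a⟩; distinct elements may generate the same one (a cyclic group of order d has φ(d) generators).
Cyclic subgroups by order — order 1: 1; order 2: 11; order 5: 1; order 10: 1.
Total: 14.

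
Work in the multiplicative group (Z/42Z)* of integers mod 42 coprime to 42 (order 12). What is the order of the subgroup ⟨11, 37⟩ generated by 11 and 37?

|⟨11⟩| = 6 and |⟨37⟩| = 3, so |H| is a multiple of lcm(6, 3) = 6 and divides |G| = 12.
Closing under the operation: H = {1, 11, 23, 25, 29, 37}, so |H| = 6.

6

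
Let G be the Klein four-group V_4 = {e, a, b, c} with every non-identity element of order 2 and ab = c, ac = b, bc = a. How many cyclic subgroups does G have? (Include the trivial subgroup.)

4

Group the elements of G by the cyclic subgroup they generate; each cyclic subgroup of order d accounts for φ(d) elements.
Cyclic subgroups by order — order 1: 1; order 2: 3.
Total: 4.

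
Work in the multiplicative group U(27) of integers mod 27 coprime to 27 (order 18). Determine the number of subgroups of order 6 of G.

|G| = 18 and 6 | 18, so subgroups of order 6 are possible by Lagrange.
The subgroups of order 6 are: {1, 8, 10, 17, 19, 26}.
So G has 1 subgroup of order 6.

1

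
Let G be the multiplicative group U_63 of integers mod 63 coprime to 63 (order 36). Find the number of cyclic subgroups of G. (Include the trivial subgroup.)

20

A cyclic subgroup of order d is generated by each of its φ(d) elements of order d, so the cyclic subgroups of order d number (#elements of order d)/φ(d).
Cyclic subgroups by order — order 1: 1; order 2: 3; order 3: 4; order 6: 12.
Total: 20.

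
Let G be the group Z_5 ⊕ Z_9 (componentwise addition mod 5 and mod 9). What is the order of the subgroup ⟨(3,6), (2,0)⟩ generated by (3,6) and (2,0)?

15

|⟨(3,6)⟩| = 15 and |⟨(2,0)⟩| = 5, so |H| is a multiple of lcm(15, 5) = 15 and divides |G| = 45.
Closing under the operation: H = {(0,0), (0,3), (0,6), (1,0), (1,3), (1,6), (2,0), (2,3), (2,6), (3,0), (3,3), (3,6), (4,0), (4,3), (4,6)}, so |H| = 15.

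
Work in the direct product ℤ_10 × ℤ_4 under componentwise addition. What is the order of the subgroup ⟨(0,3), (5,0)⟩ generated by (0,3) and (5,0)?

8

|⟨(0,3)⟩| = 4 and |⟨(5,0)⟩| = 2, so |H| is a multiple of lcm(4, 2) = 4 and divides |G| = 40.
Closing under the operation: H = {(0,0), (0,1), (0,2), (0,3), (5,0), (5,1), (5,2), (5,3)}, so |H| = 8.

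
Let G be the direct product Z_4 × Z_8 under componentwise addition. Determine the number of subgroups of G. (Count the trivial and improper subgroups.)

22

|G| = 32, so by Lagrange every subgroup order divides 32. Divisors: 1, 2, 4, 8, 16, 32.
Subgroups by order — order 1: 1; order 2: 3; order 4: 7; order 8: 7; order 16: 3; order 32: 1.
Total: 1 + 3 + 7 + 7 + 3 + 1 = 22.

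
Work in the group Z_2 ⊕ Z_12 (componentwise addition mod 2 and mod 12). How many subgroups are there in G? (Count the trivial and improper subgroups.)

|G| = 24, so by Lagrange every subgroup order divides 24. Divisors: 1, 2, 3, 4, 6, 8, 12, 24.
Subgroups by order — order 1: 1; order 2: 3; order 3: 1; order 4: 3; order 6: 3; order 8: 1; order 12: 3; order 24: 1.
Total: 1 + 3 + 1 + 3 + 3 + 1 + 3 + 1 = 16.

16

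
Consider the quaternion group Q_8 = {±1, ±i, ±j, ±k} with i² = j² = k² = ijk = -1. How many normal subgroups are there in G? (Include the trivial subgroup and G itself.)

6

G has 6 subgroups. Checking conjugation-invariance by order — order 1: 1/1 normal; order 2: 1/1 normal; order 4: 3/3 normal; order 8: 1/1 normal.
Total normal subgroups: 6.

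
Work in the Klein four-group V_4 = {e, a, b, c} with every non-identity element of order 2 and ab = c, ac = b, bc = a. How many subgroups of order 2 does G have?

|G| = 4 and 2 | 4, so subgroups of order 2 are possible by Lagrange.
The subgroups of order 2 are: {e, a}; {e, b}; {e, c}.
So G has 3 subgroups of order 2.

3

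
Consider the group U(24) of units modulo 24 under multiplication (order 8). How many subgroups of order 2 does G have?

7

|G| = 8 and 2 | 8, so subgroups of order 2 are possible by Lagrange.
The subgroups of order 2 are: {1, 11}; {1, 13}; {1, 17}; {1, 19}; … (7 in all).
So G has 7 subgroups of order 2.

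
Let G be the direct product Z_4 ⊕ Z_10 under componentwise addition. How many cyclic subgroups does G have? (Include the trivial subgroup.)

12

Each element a generates a cyclic subgroup ⟨a⟩; distinct elements may generate the same one (a cyclic group of order d has φ(d) generators).
Cyclic subgroups by order — order 1: 1; order 2: 3; order 4: 2; order 5: 1; order 10: 3; order 20: 2.
Total: 12.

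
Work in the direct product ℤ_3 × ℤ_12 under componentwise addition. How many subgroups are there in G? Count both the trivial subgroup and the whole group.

|G| = 36, so by Lagrange every subgroup order divides 36. Divisors: 1, 2, 3, 4, 6, 9, 12, 18, 36.
Subgroups by order — order 1: 1; order 2: 1; order 3: 4; order 4: 1; order 6: 4; order 9: 1; order 12: 4; order 18: 1; order 36: 1.
Total: 1 + 1 + 4 + 1 + 4 + 1 + 4 + 1 + 1 = 18.

18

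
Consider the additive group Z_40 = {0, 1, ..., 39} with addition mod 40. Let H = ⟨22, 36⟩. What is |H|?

|⟨22⟩| = 20 and |⟨36⟩| = 10, so |H| is a multiple of lcm(20, 10) = 20 and divides |G| = 40.
Closing under the operation: H = {0, 2, 4, 6, 8, 10, 12, 14, 16, 18, 20, 22, 24, 26, 28, 30, 32, 34, 36, 38}, so |H| = 20.

20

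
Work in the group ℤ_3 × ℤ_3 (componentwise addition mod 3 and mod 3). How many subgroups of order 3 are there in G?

|G| = 9 and 3 | 9, so subgroups of order 3 are possible by Lagrange.
The subgroups of order 3 are: {(0,0), (0,1), (0,2)}; {(0,0), (1,0), (2,0)}; {(0,0), (1,1), (2,2)}; {(0,0), (1,2), (2,1)}.
So G has 4 subgroups of order 3.

4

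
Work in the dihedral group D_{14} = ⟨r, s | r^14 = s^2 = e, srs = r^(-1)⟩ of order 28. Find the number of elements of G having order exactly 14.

6

The elements of order 14 are: r, r^3, r^5, r^9, r^11, r^13.
That's 6.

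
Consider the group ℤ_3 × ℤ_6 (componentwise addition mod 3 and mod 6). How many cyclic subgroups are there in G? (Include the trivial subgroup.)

10

Each element a generates a cyclic subgroup ⟨a⟩; distinct elements may generate the same one (a cyclic group of order d has φ(d) generators).
Cyclic subgroups by order — order 1: 1; order 2: 1; order 3: 4; order 6: 4.
Total: 10.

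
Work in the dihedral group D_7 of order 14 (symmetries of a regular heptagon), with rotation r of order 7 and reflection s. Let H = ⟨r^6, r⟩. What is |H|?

7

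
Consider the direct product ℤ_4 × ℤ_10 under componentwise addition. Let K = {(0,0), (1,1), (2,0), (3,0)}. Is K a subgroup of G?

No

(1,1) ∈ K but its inverse (3,9) ∉ K, so K is not a subgroup.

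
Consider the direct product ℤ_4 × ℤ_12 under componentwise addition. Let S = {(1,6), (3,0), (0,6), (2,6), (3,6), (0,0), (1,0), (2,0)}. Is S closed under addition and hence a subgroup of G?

|S| = 8 divides |G| = 48, consistent with Lagrange.
S contains the identity, every element's inverse is in S, and S is closed under +: it is a subgroup.

Yes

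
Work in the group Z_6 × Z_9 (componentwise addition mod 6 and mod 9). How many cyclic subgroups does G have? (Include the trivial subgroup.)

A cyclic subgroup of order d is generated by each of its φ(d) elements of order d, so the cyclic subgroups of order d number (#elements of order d)/φ(d).
Cyclic subgroups by order — order 1: 1; order 2: 1; order 3: 4; order 6: 4; order 9: 3; order 18: 3.
Total: 16.

16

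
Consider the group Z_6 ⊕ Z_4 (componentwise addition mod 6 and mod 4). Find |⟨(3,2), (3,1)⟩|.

8

|⟨(3,2)⟩| = 2 and |⟨(3,1)⟩| = 4, so |H| is a multiple of lcm(2, 4) = 4 and divides |G| = 24.
Closing under the operation: H = {(0,0), (0,1), (0,2), (0,3), (3,0), (3,1), (3,2), (3,3)}, so |H| = 8.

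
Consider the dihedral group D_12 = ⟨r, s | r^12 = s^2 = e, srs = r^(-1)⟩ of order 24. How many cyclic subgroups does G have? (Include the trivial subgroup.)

A cyclic subgroup of order d is generated by each of its φ(d) elements of order d, so the cyclic subgroups of order d number (#elements of order d)/φ(d).
Cyclic subgroups by order — order 1: 1; order 2: 13; order 3: 1; order 4: 1; order 6: 1; order 12: 1.
Total: 18.

18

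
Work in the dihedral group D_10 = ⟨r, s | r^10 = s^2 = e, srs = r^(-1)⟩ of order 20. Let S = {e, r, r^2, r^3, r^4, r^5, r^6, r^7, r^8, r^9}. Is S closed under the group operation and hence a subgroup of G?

Yes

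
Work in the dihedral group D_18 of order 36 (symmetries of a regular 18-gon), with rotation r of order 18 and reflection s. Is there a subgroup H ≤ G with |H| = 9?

9 | 36. A subgroup of order 9 is {e, r^2, r^4, r^6, r^8, r^10, r^12, r^14, r^16}.

Yes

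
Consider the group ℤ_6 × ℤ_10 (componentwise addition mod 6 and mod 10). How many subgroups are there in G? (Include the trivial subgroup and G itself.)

20

|G| = 60, so by Lagrange every subgroup order divides 60. Divisors: 1, 2, 3, 4, 5, 6, 10, 12, 15, 20, 30, 60.
Subgroups by order — order 1: 1; order 2: 3; order 3: 1; order 4: 1; order 5: 1; order 6: 3; order 10: 3; order 12: 1; order 15: 1; order 20: 1; order 30: 3; order 60: 1.
Total: 1 + 3 + 1 + 1 + 1 + 3 + 3 + 1 + 1 + 1 + 3 + 1 = 20.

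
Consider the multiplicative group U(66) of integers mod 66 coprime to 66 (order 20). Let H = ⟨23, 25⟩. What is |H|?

|⟨23⟩| = 2 and |⟨25⟩| = 5, so |H| is a multiple of lcm(2, 5) = 10 and divides |G| = 20.
Closing under the operation: H = {1, 5, 23, 25, 31, 37, 47, 49, 53, 59}, so |H| = 10.

10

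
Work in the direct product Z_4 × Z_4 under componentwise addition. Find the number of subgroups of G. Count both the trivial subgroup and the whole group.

15

|G| = 16, so by Lagrange every subgroup order divides 16. Divisors: 1, 2, 4, 8, 16.
Subgroups by order — order 1: 1; order 2: 3; order 4: 7; order 8: 3; order 16: 1.
Total: 1 + 3 + 7 + 3 + 1 = 15.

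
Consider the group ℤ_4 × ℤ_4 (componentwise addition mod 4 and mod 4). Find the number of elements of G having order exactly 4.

12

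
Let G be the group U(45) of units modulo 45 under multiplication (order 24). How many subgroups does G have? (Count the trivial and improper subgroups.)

16

|G| = 24, so by Lagrange every subgroup order divides 24. Divisors: 1, 2, 3, 4, 6, 8, 12, 24.
Subgroups by order — order 1: 1; order 2: 3; order 3: 1; order 4: 3; order 6: 3; order 8: 1; order 12: 3; order 24: 1.
Total: 1 + 3 + 1 + 3 + 3 + 1 + 3 + 1 = 16.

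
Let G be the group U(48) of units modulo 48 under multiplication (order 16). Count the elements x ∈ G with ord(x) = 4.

The elements of order 4 are: 5, 11, 13, 19, 29, 35, 37, 43.
That's 8.

8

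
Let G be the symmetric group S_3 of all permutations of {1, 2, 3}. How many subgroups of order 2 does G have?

|G| = 6 and 2 | 6, so subgroups of order 2 are possible by Lagrange.
The subgroups of order 2 are: {e, (1 2)}; {e, (1 3)}; {e, (2 3)}.
So G has 3 subgroups of order 2.

3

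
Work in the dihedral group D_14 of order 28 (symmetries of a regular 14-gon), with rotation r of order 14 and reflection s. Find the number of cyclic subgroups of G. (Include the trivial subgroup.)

Each element a generates a cyclic subgroup ⟨a⟩; distinct elements may generate the same one (a cyclic group of order d has φ(d) generators).
Cyclic subgroups by order — order 1: 1; order 2: 15; order 7: 1; order 14: 1.
Total: 18.

18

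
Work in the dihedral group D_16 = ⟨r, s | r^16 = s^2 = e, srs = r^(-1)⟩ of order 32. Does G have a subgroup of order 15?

No

15 does not divide |G| = 32, so by Lagrange no subgroup of order 15 exists.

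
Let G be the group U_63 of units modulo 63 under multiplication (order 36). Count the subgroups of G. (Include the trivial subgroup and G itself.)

30

|G| = 36, so by Lagrange every subgroup order divides 36. Divisors: 1, 2, 3, 4, 6, 9, 12, 18, 36.
Subgroups by order — order 1: 1; order 2: 3; order 3: 4; order 4: 1; order 6: 12; order 9: 1; order 12: 4; order 18: 3; order 36: 1.
Total: 1 + 3 + 4 + 1 + 12 + 1 + 4 + 3 + 1 = 30.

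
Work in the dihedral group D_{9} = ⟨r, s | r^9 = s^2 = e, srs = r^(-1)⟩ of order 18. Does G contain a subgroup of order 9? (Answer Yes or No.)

Yes

9 | 18. A subgroup of order 9 is {e, r, r^2, r^3, r^4, r^5, r^6, r^7, r^8}.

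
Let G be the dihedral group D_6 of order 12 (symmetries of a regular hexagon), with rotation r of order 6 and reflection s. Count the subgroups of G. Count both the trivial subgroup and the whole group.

|G| = 12, so by Lagrange every subgroup order divides 12. Divisors: 1, 2, 3, 4, 6, 12.
Subgroups by order — order 1: 1; order 2: 7; order 3: 1; order 4: 3; order 6: 3; order 12: 1.
Total: 1 + 7 + 1 + 3 + 3 + 1 = 16.

16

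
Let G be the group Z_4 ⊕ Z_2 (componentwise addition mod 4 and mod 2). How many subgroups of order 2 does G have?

3

|G| = 8 and 2 | 8, so subgroups of order 2 are possible by Lagrange.
The subgroups of order 2 are: {(0,0), (0,1)}; {(0,0), (2,0)}; {(0,0), (2,1)}.
So G has 3 subgroups of order 2.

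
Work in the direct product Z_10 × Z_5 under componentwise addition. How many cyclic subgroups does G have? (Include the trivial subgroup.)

14

A cyclic subgroup of order d is generated by each of its φ(d) elements of order d, so the cyclic subgroups of order d number (#elements of order d)/φ(d).
Cyclic subgroups by order — order 1: 1; order 2: 1; order 5: 6; order 10: 6.
Total: 14.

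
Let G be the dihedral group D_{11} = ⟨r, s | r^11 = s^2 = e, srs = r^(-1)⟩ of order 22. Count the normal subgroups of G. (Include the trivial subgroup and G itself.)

3

G has 14 subgroups. Checking conjugation-invariance by order — order 1: 1/1 normal; order 2: 0/11 normal; order 11: 1/1 normal; order 22: 1/1 normal.
Total normal subgroups: 3.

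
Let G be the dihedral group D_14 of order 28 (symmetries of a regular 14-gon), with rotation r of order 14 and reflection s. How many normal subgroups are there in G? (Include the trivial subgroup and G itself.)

G has 28 subgroups. Checking conjugation-invariance by order — order 1: 1/1 normal; order 2: 1/15 normal; order 4: 0/7 normal; order 7: 1/1 normal; order 14: 3/3 normal; order 28: 1/1 normal.
Total normal subgroups: 7.

7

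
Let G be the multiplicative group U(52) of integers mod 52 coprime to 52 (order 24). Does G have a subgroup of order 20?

20 does not divide |G| = 24, so by Lagrange no subgroup of order 20 exists.

No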